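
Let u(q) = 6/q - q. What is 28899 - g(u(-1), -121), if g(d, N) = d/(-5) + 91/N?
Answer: 3496749/121 ≈ 28899.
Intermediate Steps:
u(q) = -q + 6/q
g(d, N) = 91/N - d/5 (g(d, N) = d*(-⅕) + 91/N = -d/5 + 91/N = 91/N - d/5)
28899 - g(u(-1), -121) = 28899 - (91/(-121) - (-1*(-1) + 6/(-1))/5) = 28899 - (91*(-1/121) - (1 + 6*(-1))/5) = 28899 - (-91/121 - (1 - 6)/5) = 28899 - (-91/121 - ⅕*(-5)) = 28899 - (-91/121 + 1) = 28899 - 1*30/121 = 28899 - 30/121 = 3496749/121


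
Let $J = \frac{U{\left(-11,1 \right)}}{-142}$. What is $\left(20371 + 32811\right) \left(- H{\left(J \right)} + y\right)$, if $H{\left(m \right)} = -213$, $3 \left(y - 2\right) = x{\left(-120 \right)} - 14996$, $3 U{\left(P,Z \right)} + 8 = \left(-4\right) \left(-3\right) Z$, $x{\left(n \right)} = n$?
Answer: $- \frac{769596722}{3} \approx -2.5653 \cdot 10^{8}$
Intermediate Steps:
$U{\left(P,Z \right)} = - \frac{8}{3} + 4 Z$ ($U{\left(P,Z \right)} = - \frac{8}{3} + \frac{\left(-4\right) \left(-3\right) Z}{3} = - \frac{8}{3} + \frac{12 Z}{3} = - \frac{8}{3} + 4 Z$)
$J = - \frac{2}{213}$ ($J = \frac{- \frac{8}{3} + 4 \cdot 1}{-142} = \left(- \frac{8}{3} + 4\right) \left(- \frac{1}{142}\right) = \frac{4}{3} \left(- \frac{1}{142}\right) = - \frac{2}{213} \approx -0.0093897$)
$y = - \frac{15110}{3}$ ($y = 2 + \frac{-120 - 14996}{3} = 2 + \frac{1}{3} \left(-15116\right) = 2 - \frac{15116}{3} = - \frac{15110}{3} \approx -5036.7$)
$\left(20371 + 32811\right) \left(- H{\left(J \right)} + y\right) = \left(20371 + 32811\right) \left(\left(-1\right) \left(-213\right) - \frac{15110}{3}\right) = 53182 \left(213 - \frac{15110}{3}\right) = 53182 \left(- \frac{14471}{3}\right) = - \frac{769596722}{3}$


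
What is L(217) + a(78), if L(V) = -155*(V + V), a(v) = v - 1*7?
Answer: -67199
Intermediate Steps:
a(v) = -7 + v (a(v) = v - 7 = -7 + v)
L(V) = -310*V
L(217) + a(78) = -310*217 + (-7 + 78) = -67270 + 71 = -67199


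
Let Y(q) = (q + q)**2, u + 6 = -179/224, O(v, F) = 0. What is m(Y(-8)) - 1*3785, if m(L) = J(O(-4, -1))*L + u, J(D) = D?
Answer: -849363/224 ≈ -3791.8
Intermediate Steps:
u = -1523/224 (u = -6 - 179/224 = -1523/224 ≈ -6.7991)
Y(q) = 4*q**2 (Y(q) = (2*q)**2 = 4*q**2)
m(L) = -1523/224 (m(L) = 0*L - 1523/224 = 0 - 1523/224 = -1523/224)
m(Y(-8)) - 1*3785 = -1523/224 - 1*3785 = -1523/224 - 3785 = -849363/224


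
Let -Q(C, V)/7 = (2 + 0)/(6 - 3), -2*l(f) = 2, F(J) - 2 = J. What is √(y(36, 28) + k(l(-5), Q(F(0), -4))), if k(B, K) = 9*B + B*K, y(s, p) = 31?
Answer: 4*√15/3 ≈ 5.1640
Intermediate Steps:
F(J) = 2 + J
l(f) = -1 (l(f) = -½*2 = -1)
Q(C, V) = -14/3 (Q(C, V) = -7*(2 + 0)/(6 - 3) = -14/3)
√(y(36, 28) + k(l(-5), Q(F(0), -4))) = √(31 - (9 - 14/3)) = √(31 - 1*13/3) = √(31 - 13/3) = √(80/3) = 4*√15/3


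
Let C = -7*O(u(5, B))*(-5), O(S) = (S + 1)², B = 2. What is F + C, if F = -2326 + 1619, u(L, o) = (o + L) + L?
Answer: 5208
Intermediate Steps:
u(L, o) = o + 2*L (u(L, o) = (L + o) + L = o + 2*L)
F = -707
O(S) = (1 + S)²
C = 5915 (C = -7*(1 + (2 + 2*5))²*(-5) = -7*(1 + (2 + 10))²*(-5) = -7*(1 + 12)²*(-5) = -7*13²*(-5) = -7*169*(-5) = -1183*(-5) = 5915)
F + C = -707 + 5915 = 5208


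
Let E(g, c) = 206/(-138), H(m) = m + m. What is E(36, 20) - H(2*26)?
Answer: -7279/69 ≈ -105.49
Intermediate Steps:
H(m) = 2*m
E(g, c) = -103/69 (E(g, c) = 206*(-1/138) = -103/69)
E(36, 20) - H(2*26) = -103/69 - 2*2*26 = -103/69 - 2*52 = -103/69 - 1*104 = -103/69 - 104 = -7279/69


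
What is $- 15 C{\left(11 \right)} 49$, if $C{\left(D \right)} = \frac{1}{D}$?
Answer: $- \frac{735}{11} \approx -66.818$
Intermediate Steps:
$- 15 C{\left(11 \right)} 49 = - \frac{15}{11} \cdot 49 = \left(-15\right) \frac{1}{11} \cdot 49 = \left(- \frac{15}{11}\right) 49 = - \frac{735}{11}$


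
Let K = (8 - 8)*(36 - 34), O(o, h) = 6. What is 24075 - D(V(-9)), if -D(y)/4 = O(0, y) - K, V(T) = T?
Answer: 24099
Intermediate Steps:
K = 0 (K = 0*2 = 0)
D(y) = -24 (D(y) = -4*(6 - 1*0) = -4*(6 + 0) = -4*6 = -24)
24075 - D(V(-9)) = 24075 - 1*(-24) = 24075 + 24 = 24099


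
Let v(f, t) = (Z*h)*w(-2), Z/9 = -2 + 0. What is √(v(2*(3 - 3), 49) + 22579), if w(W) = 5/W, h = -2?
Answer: √22489 ≈ 149.96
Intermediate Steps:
Z = -18 (Z = 9*(-2 + 0) = 9*(-2) = -18)
v(f, t) = -90 (v(f, t) = (-18*(-2))*(5/(-2)) = 36*(5*(-½)) = 36*(-5/2) = -90)
√(v(2*(3 - 3), 49) + 22579) = √(-90 + 22579) = √22489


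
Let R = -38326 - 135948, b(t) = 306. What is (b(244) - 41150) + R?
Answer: -215118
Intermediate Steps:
R = -174274
(b(244) - 41150) + R = (306 - 41150) - 174274 = -40844 - 174274 = -215118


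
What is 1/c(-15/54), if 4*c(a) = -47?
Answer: -4/47 ≈ -0.085106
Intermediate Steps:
c(a) = -47/4 (c(a) = (¼)*(-47) = -47/4)
1/c(-15/54) = 1/(-47/4) = -4/47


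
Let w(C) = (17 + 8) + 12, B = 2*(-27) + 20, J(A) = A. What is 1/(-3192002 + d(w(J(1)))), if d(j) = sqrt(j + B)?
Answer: -3192002/10188876768001 - sqrt(3)/10188876768001 ≈ -3.1328e-7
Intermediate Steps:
B = -34 (B = -54 + 20 = -34)
w(C) = 37 (w(C) = 25 + 12 = 37)
d(j) = sqrt(-34 + j) (d(j) = sqrt(j - 34) = sqrt(-34 + j))
1/(-3192002 + d(w(J(1)))) = 1/(-3192002 + sqrt(-34 + 37)) = 1/(-3192002 + sqrt(3))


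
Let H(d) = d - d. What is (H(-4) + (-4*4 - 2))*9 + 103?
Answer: -59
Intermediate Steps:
H(d) = 0
(H(-4) + (-4*4 - 2))*9 + 103 = (0 + (-4*4 - 2))*9 + 103 = (0 + (-16 - 2))*9 + 103 = (0 - 18)*9 + 103 = -18*9 + 103 = -162 + 103 = -59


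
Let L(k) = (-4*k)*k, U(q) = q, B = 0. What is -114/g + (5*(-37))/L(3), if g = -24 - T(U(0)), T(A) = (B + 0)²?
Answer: 89/9 ≈ 9.8889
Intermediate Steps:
L(k) = -4*k²
T(A) = 0 (T(A) = (0 + 0)² = 0² = 0)
g = -24 (g = -24 - 1*0 = -24 + 0 = -24)
-114/g + (5*(-37))/L(3) = -114/(-24) + (5*(-37))/((-4*3²)) = -114*(-1/24) - 185/((-4*9)) = 19/4 - 185/(-36) = 19/4 - 185*(-1/36) = 19/4 + 185/36 = 89/9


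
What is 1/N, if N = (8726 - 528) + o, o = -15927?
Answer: -1/7729 ≈ -0.00012938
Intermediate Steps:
N = -7729 (N = (8726 - 528) - 15927 = 8198 - 15927 = -7729)
1/N = 1/(-7729) = -1/7729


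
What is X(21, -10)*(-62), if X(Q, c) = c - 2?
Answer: 744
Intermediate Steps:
X(Q, c) = -2 + c
X(21, -10)*(-62) = (-2 - 10)*(-62) = -12*(-62) = 744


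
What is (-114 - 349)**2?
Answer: 214369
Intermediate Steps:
(-114 - 349)**2 = (-463)**2 = 214369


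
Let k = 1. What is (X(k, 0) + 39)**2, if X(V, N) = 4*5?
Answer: 3481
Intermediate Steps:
X(V, N) = 20
(X(k, 0) + 39)**2 = (20 + 39)**2 = 59**2 = 3481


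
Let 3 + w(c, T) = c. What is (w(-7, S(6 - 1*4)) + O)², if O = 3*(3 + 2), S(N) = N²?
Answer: 25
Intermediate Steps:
w(c, T) = -3 + c
O = 15 (O = 3*5 = 15)
(w(-7, S(6 - 1*4)) + O)² = ((-3 - 7) + 15)² = (-10 + 15)² = 5² = 25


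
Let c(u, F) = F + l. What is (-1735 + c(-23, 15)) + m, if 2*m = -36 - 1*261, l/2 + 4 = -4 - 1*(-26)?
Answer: -3665/2 ≈ -1832.5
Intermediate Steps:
l = 36 (l = -8 + 2*(-4 - 1*(-26)) = -8 + 2*(-4 + 26) = -8 + 2*22 = -8 + 44 = 36)
c(u, F) = 36 + F (c(u, F) = F + 36 = 36 + F)
m = -297/2 (m = (-36 - 1*261)/2 = (-36 - 261)/2 = (½)*(-297) = -297/2 ≈ -148.50)
(-1735 + c(-23, 15)) + m = (-1735 + (36 + 15)) - 297/2 = (-1735 + 51) - 297/2 = -1684 - 297/2 = -3665/2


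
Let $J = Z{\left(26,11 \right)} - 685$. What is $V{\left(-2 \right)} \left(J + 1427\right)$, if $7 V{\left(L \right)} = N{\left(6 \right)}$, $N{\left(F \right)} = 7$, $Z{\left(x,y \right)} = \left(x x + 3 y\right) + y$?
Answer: $1462$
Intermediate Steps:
$Z{\left(x,y \right)} = x^{2} + 4 y$ ($Z{\left(x,y \right)} = \left(x^{2} + 3 y\right) + y = x^{2} + 4 y$)
$V{\left(L \right)} = 1$ ($V{\left(L \right)} = \frac{1}{7} \cdot 7 = 1$)
$J = 35$ ($J = \left(26^{2} + 4 \cdot 11\right) - 685 = \left(676 + 44\right) - 685 = 720 - 685 = 35$)
$V{\left(-2 \right)} \left(J + 1427\right) = 1 \left(35 + 1427\right) = 1 \cdot 1462 = 1462$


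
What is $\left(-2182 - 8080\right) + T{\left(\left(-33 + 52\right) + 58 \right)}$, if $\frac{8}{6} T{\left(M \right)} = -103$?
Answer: $- \frac{41357}{4} \approx -10339.0$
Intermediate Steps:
$T{\left(M \right)} = - \frac{309}{4}$ ($T{\left(M \right)} = \frac{3}{4} \left(-103\right) = - \frac{309}{4}$)
$\left(-2182 - 8080\right) + T{\left(\left(-33 + 52\right) + 58 \right)} = \left(-2182 - 8080\right) - \frac{309}{4} = -10262 - \frac{309}{4} = - \frac{41357}{4}$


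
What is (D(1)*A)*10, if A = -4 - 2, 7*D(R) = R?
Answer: -60/7 ≈ -8.5714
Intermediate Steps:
D(R) = R/7
A = -6
(D(1)*A)*10 = (((1/7)*1)*(-6))*10 = ((1/7)*(-6))*10 = -6/7*10 = -60/7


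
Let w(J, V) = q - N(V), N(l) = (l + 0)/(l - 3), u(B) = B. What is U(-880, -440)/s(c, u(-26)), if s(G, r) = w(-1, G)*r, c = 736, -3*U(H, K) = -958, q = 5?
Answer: -351107/114231 ≈ -3.0737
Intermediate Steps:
U(H, K) = 958/3 (U(H, K) = -⅓*(-958) = 958/3)
N(l) = l/(-3 + l)
w(J, V) = 5 - V/(-3 + V)
s(G, r) = r*(-15 + 4*G)/(-3 + G) (s(G, r) = ((-15 + 4*G)/(-3 + G))*r = r*(-15 + 4*G)/(-3 + G))
U(-880, -440)/s(c, u(-26)) = 958/(3*((-26*(-15 + 4*736)/(-3 + 736)))) = 958/(3*((-26*(-15 + 2944)/733))) = 958/(3*((-26*1/733*2929))) = 958/(3*(-76154/733)) = (958/3)*(-733/76154) = -351107/114231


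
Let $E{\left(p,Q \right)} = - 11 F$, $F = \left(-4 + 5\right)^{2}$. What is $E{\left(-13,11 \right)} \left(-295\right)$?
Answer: $3245$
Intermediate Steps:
$F = 1$ ($F = 1^{2} = 1$)
$E{\left(p,Q \right)} = -11$ ($E{\left(p,Q \right)} = \left(-11\right) 1 = -11$)
$E{\left(-13,11 \right)} \left(-295\right) = \left(-11\right) \left(-295\right) = 3245$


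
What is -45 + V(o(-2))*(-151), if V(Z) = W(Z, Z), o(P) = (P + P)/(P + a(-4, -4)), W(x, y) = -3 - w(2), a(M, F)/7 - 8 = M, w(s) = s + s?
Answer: 1012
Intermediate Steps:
w(s) = 2*s
a(M, F) = 56 + 7*M
W(x, y) = -7 (W(x, y) = -3 - 2*2 = -3 - 1*4 = -3 - 4 = -7)
o(P) = 2*P/(28 + P) (o(P) = (P + P)/(P + (56 + 7*(-4))) = (2*P)/(P + (56 - 28)) = (2*P)/(P + 28) = (2*P)/(28 + P) = 2*P/(28 + P))
V(Z) = -7
-45 + V(o(-2))*(-151) = -45 - 7*(-151) = -45 + 1057 = 1012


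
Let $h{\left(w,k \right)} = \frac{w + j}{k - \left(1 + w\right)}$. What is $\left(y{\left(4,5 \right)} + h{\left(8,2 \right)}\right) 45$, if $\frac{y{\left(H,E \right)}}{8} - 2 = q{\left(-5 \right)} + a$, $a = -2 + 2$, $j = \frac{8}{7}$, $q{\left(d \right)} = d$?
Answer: $- \frac{55800}{49} \approx -1138.8$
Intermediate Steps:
$j = \frac{8}{7}$ ($j = 8 \cdot \frac{1}{7} = \frac{8}{7} \approx 1.1429$)
$a = 0$
$y{\left(H,E \right)} = -24$ ($y{\left(H,E \right)} = 16 + 8 \left(-5 + 0\right) = 16 + 8 \left(-5\right) = 16 - 40 = -24$)
$h{\left(w,k \right)} = \frac{\frac{8}{7} + w}{-1 + k - w}$ ($h{\left(w,k \right)} = \frac{w + \frac{8}{7}}{k - \left(1 + w\right)} = \frac{\frac{8}{7} + w}{-1 + k - w}$)
$\left(y{\left(4,5 \right)} + h{\left(8,2 \right)}\right) 45 = \left(-24 + \frac{- \frac{8}{7} - 8}{1 + 8 - 2}\right) 45 = \left(-24 + \frac{1}{7} \left(- \frac{64}{7}\right)\right) 45 = \left(-24 - \frac{64}{49}\right) 45 = \left(- \frac{1240}{49}\right) 45 = - \frac{55800}{49}$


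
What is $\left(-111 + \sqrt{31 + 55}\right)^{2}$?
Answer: $\left(111 - \sqrt{86}\right)^{2} \approx 10348.0$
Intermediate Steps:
$\left(-111 + \sqrt{31 + 55}\right)^{2} = \left(-111 + \sqrt{86}\right)^{2}$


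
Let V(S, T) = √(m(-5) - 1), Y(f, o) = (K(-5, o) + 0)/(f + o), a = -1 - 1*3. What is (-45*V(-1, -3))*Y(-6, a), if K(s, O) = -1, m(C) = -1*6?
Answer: -9*I*√7/2 ≈ -11.906*I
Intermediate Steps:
m(C) = -6
a = -4 (a = -1 - 3 = -4)
Y(f, o) = -1/(f + o) (Y(f, o) = (-1 + 0)/(f + o) = -1/(f + o))
V(S, T) = I*√7 (V(S, T) = √(-6 - 1) = √(-7) = I*√7)
(-45*V(-1, -3))*Y(-6, a) = (-45*I*√7)*(-1/(-6 - 4)) = (-45*I*√7)*(-1/(-10)) = (-45*I*√7)*(-1*(-⅒)) = -45*I*√7*(⅒) = -9*I*√7/2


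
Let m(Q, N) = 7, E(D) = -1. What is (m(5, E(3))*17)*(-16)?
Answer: -1904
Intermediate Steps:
(m(5, E(3))*17)*(-16) = (7*17)*(-16) = 119*(-16) = -1904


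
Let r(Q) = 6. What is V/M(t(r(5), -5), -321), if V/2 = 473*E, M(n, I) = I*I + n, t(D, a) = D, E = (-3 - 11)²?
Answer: 3784/2103 ≈ 1.7993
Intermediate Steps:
E = 196 (E = (-14)² = 196)
M(n, I) = n + I² (M(n, I) = I² + n = n + I²)
V = 185416 (V = 2*(473*196) = 2*92708 = 185416)
V/M(t(r(5), -5), -321) = 185416/(6 + (-321)²) = 185416/(6 + 103041) = 185416/103047 = 185416*(1/103047) = 3784/2103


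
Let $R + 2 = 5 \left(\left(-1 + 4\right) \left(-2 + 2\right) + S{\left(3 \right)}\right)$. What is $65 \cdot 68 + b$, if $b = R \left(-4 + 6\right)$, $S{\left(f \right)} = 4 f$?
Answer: $4536$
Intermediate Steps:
$R = 58$ ($R = -2 + 5 \left(\left(-1 + 4\right) \left(-2 + 2\right) + 4 \cdot 3\right) = -2 + 5 \left(3 \cdot 0 + 12\right) = -2 + 5 \left(0 + 12\right) = -2 + 5 \cdot 12 = -2 + 60 = 58$)
$b = 116$ ($b = 58 \left(-4 + 6\right) = 58 \cdot 2 = 116$)
$65 \cdot 68 + b = 65 \cdot 68 + 116 = 4420 + 116 = 4536$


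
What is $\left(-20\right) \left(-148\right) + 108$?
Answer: $3068$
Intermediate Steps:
$\left(-20\right) \left(-148\right) + 108 = 2960 + 108 = 3068$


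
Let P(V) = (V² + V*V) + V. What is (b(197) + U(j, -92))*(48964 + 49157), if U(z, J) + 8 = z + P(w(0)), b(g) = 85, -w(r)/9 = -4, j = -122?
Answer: 253446543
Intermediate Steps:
w(r) = 36 (w(r) = -9*(-4) = 36)
P(V) = V + 2*V² (P(V) = (V² + V²) + V = 2*V² + V = V + 2*V²)
U(z, J) = 2620 + z (U(z, J) = -8 + (z + 36*(1 + 2*36)) = -8 + (z + 36*(1 + 72)) = -8 + (z + 36*73) = -8 + (z + 2628) = -8 + (2628 + z) = 2620 + z)
(b(197) + U(j, -92))*(48964 + 49157) = (85 + (2620 - 122))*(48964 + 49157) = (85 + 2498)*98121 = 2583*98121 = 253446543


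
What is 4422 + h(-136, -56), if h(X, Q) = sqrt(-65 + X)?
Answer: 4422 + I*sqrt(201) ≈ 4422.0 + 14.177*I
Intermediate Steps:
4422 + h(-136, -56) = 4422 + sqrt(-65 - 136) = 4422 + sqrt(-201) = 4422 + I*sqrt(201)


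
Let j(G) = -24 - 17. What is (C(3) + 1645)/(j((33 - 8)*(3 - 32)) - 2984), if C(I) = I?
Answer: -1648/3025 ≈ -0.54479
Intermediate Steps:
j(G) = -41
(C(3) + 1645)/(j((33 - 8)*(3 - 32)) - 2984) = (3 + 1645)/(-41 - 2984) = 1648/(-3025) = 1648*(-1/3025) = -1648/3025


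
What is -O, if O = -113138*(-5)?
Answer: -565690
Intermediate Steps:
O = 565690
-O = -1*565690 = -565690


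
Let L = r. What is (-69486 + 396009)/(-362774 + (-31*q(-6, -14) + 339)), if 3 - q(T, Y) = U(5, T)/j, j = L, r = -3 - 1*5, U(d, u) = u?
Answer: -1306092/1450019 ≈ -0.90074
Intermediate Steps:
r = -8 (r = -3 - 5 = -8)
L = -8
j = -8
q(T, Y) = 3 + T/8 (q(T, Y) = 3 - T/(-8) = 3 - T*(-1)/8 = 3 - (-1)*T/8 = 3 + T/8)
(-69486 + 396009)/(-362774 + (-31*q(-6, -14) + 339)) = (-69486 + 396009)/(-362774 + (-31*(3 + (1/8)*(-6)) + 339)) = 326523/(-362774 + (-31*(3 - 3/4) + 339)) = 326523/(-362774 + (-31*9/4 + 339)) = 326523/(-362774 + (-279/4 + 339)) = 326523/(-362774 + 1077/4) = 326523/(-1450019/4) = 326523*(-4/1450019) = -1306092/1450019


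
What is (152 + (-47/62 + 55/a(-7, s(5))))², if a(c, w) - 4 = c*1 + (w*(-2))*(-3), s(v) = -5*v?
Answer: 2048536675441/89984196 ≈ 22766.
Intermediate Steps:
a(c, w) = 4 + c + 6*w (a(c, w) = 4 + (c*1 + (w*(-2))*(-3)) = 4 + (c - 2*w*(-3)) = 4 + (c + 6*w) = 4 + c + 6*w)
(152 + (-47/62 + 55/a(-7, s(5))))² = (152 + (-47/62 + 55/(4 - 7 + 6*(-5*5))))² = (152 + (-47*1/62 + 55/(4 - 7 + 6*(-25))))² = (152 + (-47/62 + 55/(4 - 7 - 150)))² = (152 + (-47/62 + 55/(-153)))² = (152 + (-47/62 + 55*(-1/153)))² = (152 + (-47/62 - 55/153))² = (152 - 10601/9486)² = (1431271/9486)² = 2048536675441/89984196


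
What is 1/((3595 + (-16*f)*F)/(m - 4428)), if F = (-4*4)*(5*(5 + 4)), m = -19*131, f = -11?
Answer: 6917/123125 ≈ 0.056179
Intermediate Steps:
m = -2489
F = -720 (F = -80*9 = -16*45 = -720)
1/((3595 + (-16*f)*F)/(m - 4428)) = 1/((3595 - 16*(-11)*(-720))/(-2489 - 4428)) = 1/((3595 + 176*(-720))/(-6917)) = 1/((3595 - 126720)*(-1/6917)) = 1/(-123125*(-1/6917)) = 1/(123125/6917) = 6917/123125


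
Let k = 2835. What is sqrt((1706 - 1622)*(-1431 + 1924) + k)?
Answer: 7*sqrt(903) ≈ 210.35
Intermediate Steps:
sqrt((1706 - 1622)*(-1431 + 1924) + k) = sqrt((1706 - 1622)*(-1431 + 1924) + 2835) = sqrt(84*493 + 2835) = sqrt(41412 + 2835) = sqrt(44247) = 7*sqrt(903)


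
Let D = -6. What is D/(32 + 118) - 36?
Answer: -901/25 ≈ -36.040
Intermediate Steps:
D/(32 + 118) - 36 = -6/(32 + 118) - 36 = -6/150 - 36 = (1/150)*(-6) - 36 = -1/25 - 36 = -901/25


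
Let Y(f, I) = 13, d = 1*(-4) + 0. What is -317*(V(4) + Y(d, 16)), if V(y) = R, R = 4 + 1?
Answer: -5706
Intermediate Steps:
d = -4 (d = -4 + 0 = -4)
R = 5
V(y) = 5
-317*(V(4) + Y(d, 16)) = -317*(5 + 13) = -317*18 = -5706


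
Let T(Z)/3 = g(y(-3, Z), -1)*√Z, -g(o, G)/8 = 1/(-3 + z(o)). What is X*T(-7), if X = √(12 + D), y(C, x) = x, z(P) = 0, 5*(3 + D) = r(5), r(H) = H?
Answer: 8*I*√70 ≈ 66.933*I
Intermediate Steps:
D = -2 (D = -3 + (⅕)*5 = -3 + 1 = -2)
X = √10 (X = √(12 - 2) = √10 ≈ 3.1623)
g(o, G) = 8/3 (g(o, G) = -8/(-3 + 0) = -8/(-3) = -8*(-⅓) = 8/3)
T(Z) = 8*√Z (T(Z) = 3*(8*√Z/3) = 8*√Z)
X*T(-7) = √10*(8*√(-7)) = √10*(8*(I*√7)) = √10*(8*I*√7) = 8*I*√70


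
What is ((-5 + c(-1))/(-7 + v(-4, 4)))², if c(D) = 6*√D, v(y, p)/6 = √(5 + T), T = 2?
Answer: -473/5887 - 2580*I/5887 - 132*√7/5887 - 720*I*√7/5887 ≈ -0.13967 - 0.76184*I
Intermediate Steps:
v(y, p) = 6*√7 (v(y, p) = 6*√(5 + 2) = 6*√7)
((-5 + c(-1))/(-7 + v(-4, 4)))² = ((-5 + 6*√(-1))/(-7 + 6*√7))² = ((-5 + 6*I)/(-7 + 6*√7))² = (-5 + 6*I)²/(-7 + 6*√7)²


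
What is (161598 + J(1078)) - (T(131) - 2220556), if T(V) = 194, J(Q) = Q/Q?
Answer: 2381961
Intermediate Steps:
J(Q) = 1
(161598 + J(1078)) - (T(131) - 2220556) = (161598 + 1) - (194 - 2220556) = 161599 - 1*(-2220362) = 161599 + 2220362 = 2381961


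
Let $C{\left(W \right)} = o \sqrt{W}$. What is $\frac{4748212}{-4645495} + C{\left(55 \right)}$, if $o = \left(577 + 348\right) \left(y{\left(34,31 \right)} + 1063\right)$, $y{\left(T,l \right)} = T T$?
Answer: $- \frac{47012}{45995} + 2052575 \sqrt{55} \approx 1.5222 \cdot 10^{7}$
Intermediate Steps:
$y{\left(T,l \right)} = T^{2}$
$o = 2052575$ ($o = \left(577 + 348\right) \left(34^{2} + 1063\right) = 925 \left(1156 + 1063\right) = 925 \cdot 2219 = 2052575$)
$C{\left(W \right)} = 2052575 \sqrt{W}$
$\frac{4748212}{-4645495} + C{\left(55 \right)} = \frac{4748212}{-4645495} + 2052575 \sqrt{55} = 4748212 \left(- \frac{1}{4645495}\right) + 2052575 \sqrt{55} = - \frac{47012}{45995} + 2052575 \sqrt{55}$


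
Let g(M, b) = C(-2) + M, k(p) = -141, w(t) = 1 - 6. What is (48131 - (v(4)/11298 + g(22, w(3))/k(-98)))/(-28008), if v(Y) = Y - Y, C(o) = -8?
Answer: -6786485/3949128 ≈ -1.7185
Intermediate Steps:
w(t) = -5
v(Y) = 0
g(M, b) = -8 + M
(48131 - (v(4)/11298 + g(22, w(3))/k(-98)))/(-28008) = (48131 - (0/11298 + (-8 + 22)/(-141)))/(-28008) = (48131 - (0*(1/11298) + 14*(-1/141)))*(-1/28008) = (48131 - (0 - 14/141))*(-1/28008) = (48131 - 1*(-14/141))*(-1/28008) = (48131 + 14/141)*(-1/28008) = (6786485/141)*(-1/28008) = -6786485/3949128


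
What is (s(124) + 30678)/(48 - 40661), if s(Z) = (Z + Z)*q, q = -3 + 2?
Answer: -1790/2389 ≈ -0.74927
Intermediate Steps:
q = -1
s(Z) = -2*Z (s(Z) = (Z + Z)*(-1) = (2*Z)*(-1) = -2*Z)
(s(124) + 30678)/(48 - 40661) = (-2*124 + 30678)/(48 - 40661) = (-248 + 30678)/(-40613) = 30430*(-1/40613) = -1790/2389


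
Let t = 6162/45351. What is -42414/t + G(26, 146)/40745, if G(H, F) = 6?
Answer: -13062285486993/41845115 ≈ -3.1216e+5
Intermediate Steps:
t = 2054/15117 (t = 6162*(1/45351) = 2054/15117 ≈ 0.13587)
-42414/t + G(26, 146)/40745 = -42414/2054/15117 + 6/40745 = -42414*15117/2054 + 6*(1/40745) = -320586219/1027 + 6/40745 = -13062285486993/41845115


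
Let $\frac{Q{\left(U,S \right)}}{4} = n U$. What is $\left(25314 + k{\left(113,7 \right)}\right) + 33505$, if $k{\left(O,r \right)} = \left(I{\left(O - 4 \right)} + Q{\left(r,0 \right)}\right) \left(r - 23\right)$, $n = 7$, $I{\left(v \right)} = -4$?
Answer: $55747$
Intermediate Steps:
$Q{\left(U,S \right)} = 28 U$ ($Q{\left(U,S \right)} = 4 \cdot 7 U = 28 U$)
$k{\left(O,r \right)} = \left(-23 + r\right) \left(-4 + 28 r\right)$ ($k{\left(O,r \right)} = \left(-4 + 28 r\right) \left(r - 23\right) = \left(-4 + 28 r\right) \left(-23 + r\right) = \left(-23 + r\right) \left(-4 + 28 r\right)$)
$\left(25314 + k{\left(113,7 \right)}\right) + 33505 = \left(25314 + \left(92 - 4536 + 28 \cdot 7^{2}\right)\right) + 33505 = \left(25314 + \left(92 - 4536 + 28 \cdot 49\right)\right) + 33505 = \left(25314 + \left(92 - 4536 + 1372\right)\right) + 33505 = \left(25314 - 3072\right) + 33505 = 22242 + 33505 = 55747$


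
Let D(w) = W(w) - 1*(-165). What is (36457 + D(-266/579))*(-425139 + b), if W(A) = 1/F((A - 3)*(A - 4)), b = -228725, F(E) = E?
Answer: -61920926440557796/2585873 ≈ -2.3946e+10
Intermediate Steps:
W(A) = 1/((-4 + A)*(-3 + A)) (W(A) = 1/((A - 3)*(A - 4)) = 1/((-3 + A)*(-4 + A)) = 1/((-4 + A)*(-3 + A)))
D(w) = 165 + 1/(12 + w**2 - 7*w) (D(w) = 1/(12 + w**2 - 7*w) - 1*(-165) = 1/(12 + w**2 - 7*w) + 165 = 165 + 1/(12 + w**2 - 7*w))
(36457 + D(-266/579))*(-425139 + b) = (36457 + (1981 - (-307230)/579 + 165*(-266/579)**2)/(12 + (-266/579)**2 - (-1862)/579))*(-425139 - 228725) = (36457 + (1981 - (-307230)/579 + 165*(-266*1/579)**2)/(12 + (-266*1/579)**2 - (-1862)/579))*(-653864) = (36457 + (1981 - 1155*(-266/579) + 165*(-266/579)**2)/(12 + (-266/579)**2 - 7*(-266/579)))*(-653864) = (36457 + (1981 + 102410/193 + 165*(70756/335241))/(12 + 70756/335241 + 1862/579))*(-653864) = (36457 + (1981 + 102410/193 + 3891580/111747)/(5171746/335241))*(-653864) = (36457 + (335241/5171746)*(284557777/111747))*(-653864) = (36457 + 853673331/5171746)*(-653864) = (189400017253/5171746)*(-653864) = -61920926440557796/2585873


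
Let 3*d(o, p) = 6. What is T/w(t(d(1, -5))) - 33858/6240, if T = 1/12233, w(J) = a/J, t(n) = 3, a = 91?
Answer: -483215493/89056240 ≈ -5.4260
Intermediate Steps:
d(o, p) = 2 (d(o, p) = (1/3)*6 = 2)
w(J) = 91/J
T = 1/12233 ≈ 8.1746e-5
T/w(t(d(1, -5))) - 33858/6240 = 1/(12233*((91/3))) - 33858/6240 = 1/(12233*((91*(1/3)))) - 33858*1/6240 = 1/(12233*(91/3)) - 5643/1040 = (1/12233)*(3/91) - 5643/1040 = 3/1113203 - 5643/1040 = -483215493/89056240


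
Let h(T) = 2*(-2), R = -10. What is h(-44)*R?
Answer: 40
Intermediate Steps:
h(T) = -4
h(-44)*R = -4*(-10) = 40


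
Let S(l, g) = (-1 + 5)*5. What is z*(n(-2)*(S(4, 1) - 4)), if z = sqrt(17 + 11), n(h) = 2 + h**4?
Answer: 576*sqrt(7) ≈ 1524.0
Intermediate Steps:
S(l, g) = 20 (S(l, g) = 4*5 = 20)
z = 2*sqrt(7) (z = sqrt(28) = 2*sqrt(7) ≈ 5.2915)
z*(n(-2)*(S(4, 1) - 4)) = (2*sqrt(7))*((2 + (-2)**4)*(20 - 4)) = (2*sqrt(7))*((2 + 16)*16) = (2*sqrt(7))*(18*16) = (2*sqrt(7))*288 = 576*sqrt(7)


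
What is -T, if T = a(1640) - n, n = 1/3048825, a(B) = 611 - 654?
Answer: 131099476/3048825 ≈ 43.000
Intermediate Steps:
a(B) = -43
n = 1/3048825 ≈ 3.2800e-7
T = -131099476/3048825 (T = -43 - 1*1/3048825 = -43 - 1/3048825 = -131099476/3048825 ≈ -43.000)
-T = -1*(-131099476/3048825) = 131099476/3048825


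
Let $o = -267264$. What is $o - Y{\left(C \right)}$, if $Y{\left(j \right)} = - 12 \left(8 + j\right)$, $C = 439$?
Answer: $-261900$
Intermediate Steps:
$Y{\left(j \right)} = -96 - 12 j$
$o - Y{\left(C \right)} = -267264 - \left(-96 - 5268\right) = -267264 - -5364 = -267264 + 5364 = -261900$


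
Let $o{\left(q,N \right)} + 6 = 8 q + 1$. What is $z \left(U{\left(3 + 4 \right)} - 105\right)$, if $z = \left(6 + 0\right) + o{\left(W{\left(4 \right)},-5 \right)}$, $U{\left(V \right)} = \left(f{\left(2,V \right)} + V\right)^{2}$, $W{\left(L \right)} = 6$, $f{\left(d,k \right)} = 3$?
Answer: $-245$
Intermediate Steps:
$U{\left(V \right)} = \left(3 + V\right)^{2}$
$o{\left(q,N \right)} = -5 + 8 q$ ($o{\left(q,N \right)} = -6 + \left(8 q + 1\right) = -6 + \left(1 + 8 q\right) = -5 + 8 q$)
$z = 49$ ($z = \left(6 + 0\right) + \left(-5 + 8 \cdot 6\right) = 6 + \left(-5 + 48\right) = 6 + 43 = 49$)
$z \left(U{\left(3 + 4 \right)} - 105\right) = 49 \left(\left(3 + \left(3 + 4\right)\right)^{2} - 105\right) = 49 \left(\left(3 + 7\right)^{2} - 105\right) = 49 \left(10^{2} - 105\right) = 49 \left(100 - 105\right) = 49 \left(-5\right) = -245$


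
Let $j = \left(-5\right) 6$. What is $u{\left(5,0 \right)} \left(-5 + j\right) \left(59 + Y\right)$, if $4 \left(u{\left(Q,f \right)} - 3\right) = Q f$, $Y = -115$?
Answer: $5880$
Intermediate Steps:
$u{\left(Q,f \right)} = 3 + \frac{Q f}{4}$
$j = -30$
$u{\left(5,0 \right)} \left(-5 + j\right) \left(59 + Y\right) = \left(3 + \frac{1}{4} \cdot 5 \cdot 0\right) \left(-5 - 30\right) \left(59 - 115\right) = \left(3 + 0\right) \left(-35\right) \left(-56\right) = 3 \left(-35\right) \left(-56\right) = \left(-105\right) \left(-56\right) = 5880$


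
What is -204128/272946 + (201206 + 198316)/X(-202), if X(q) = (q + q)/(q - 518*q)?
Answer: -14094445288765/136473 ≈ -1.0328e+8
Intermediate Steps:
X(q) = -2/517 (X(q) = (2*q)/((-517*q)) = (2*q)*(-1/(517*q)) = -2/517)
-204128/272946 + (201206 + 198316)/X(-202) = -204128/272946 + (201206 + 198316)/(-2/517) = -204128*1/272946 + 399522*(-517/2) = -102064/136473 - 103276437 = -14094445288765/136473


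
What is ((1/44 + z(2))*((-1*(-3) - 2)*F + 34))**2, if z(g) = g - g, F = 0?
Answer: 289/484 ≈ 0.59711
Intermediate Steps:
z(g) = 0
((1/44 + z(2))*((-1*(-3) - 2)*F + 34))**2 = ((1/44 + 0)*((-1*(-3) - 2)*0 + 34))**2 = ((1/44 + 0)*((3 - 2)*0 + 34))**2 = ((1*0 + 34)/44)**2 = ((0 + 34)/44)**2 = ((1/44)*34)**2 = (17/22)**2 = 289/484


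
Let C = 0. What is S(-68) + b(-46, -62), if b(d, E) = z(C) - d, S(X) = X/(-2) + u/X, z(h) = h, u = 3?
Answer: 5437/68 ≈ 79.956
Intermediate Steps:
S(X) = 3/X - X/2 (S(X) = X/(-2) + 3/X = X*(-1/2) + 3/X = -X/2 + 3/X = 3/X - X/2)
b(d, E) = -d (b(d, E) = 0 - d = -d)
S(-68) + b(-46, -62) = (3/(-68) - 1/2*(-68)) - 1*(-46) = (3*(-1/68) + 34) + 46 = (-3/68 + 34) + 46 = 2309/68 + 46 = 5437/68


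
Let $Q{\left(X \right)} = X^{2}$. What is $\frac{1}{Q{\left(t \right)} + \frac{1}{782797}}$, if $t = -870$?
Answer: $\frac{782797}{592499049301} \approx 1.3212 \cdot 10^{-6}$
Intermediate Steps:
$\frac{1}{Q{\left(t \right)} + \frac{1}{782797}} = \frac{1}{\left(-870\right)^{2} + \frac{1}{782797}} = \frac{1}{756900 + \frac{1}{782797}} = \frac{1}{\frac{592499049301}{782797}} = \frac{782797}{592499049301}$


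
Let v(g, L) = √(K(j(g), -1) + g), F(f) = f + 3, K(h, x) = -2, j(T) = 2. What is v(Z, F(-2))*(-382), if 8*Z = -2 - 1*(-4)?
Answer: -191*I*√7 ≈ -505.34*I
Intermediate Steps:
F(f) = 3 + f
Z = ¼ (Z = (-2 - 1*(-4))/8 = (-2 + 4)/8 = (⅛)*2 = ¼ ≈ 0.25000)
v(g, L) = √(-2 + g)
v(Z, F(-2))*(-382) = √(-2 + ¼)*(-382) = √(-7/4)*(-382) = (I*√7/2)*(-382) = -191*I*√7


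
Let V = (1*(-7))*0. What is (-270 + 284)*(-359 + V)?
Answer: -5026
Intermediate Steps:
V = 0 (V = -7*0 = 0)
(-270 + 284)*(-359 + V) = (-270 + 284)*(-359 + 0) = 14*(-359) = -5026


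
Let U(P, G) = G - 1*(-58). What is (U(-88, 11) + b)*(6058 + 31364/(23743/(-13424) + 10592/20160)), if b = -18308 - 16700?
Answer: 3520991358407434/5257373 ≈ 6.6972e+8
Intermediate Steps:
U(P, G) = 58 + G (U(P, G) = G + 58 = 58 + G)
b = -35008
(U(-88, 11) + b)*(6058 + 31364/(23743/(-13424) + 10592/20160)) = ((58 + 11) - 35008)*(6058 + 31364/(23743/(-13424) + 10592/20160)) = (69 - 35008)*(6058 + 31364/(23743*(-1/13424) + 10592*(1/20160))) = -34939*(6058 + 31364/(-23743/13424 + 331/630)) = -34939*(6058 + 31364/(-5257373/4228560)) = -34939*(6058 + 31364*(-4228560/5257373)) = -34939*(6058 - 132624555840/5257373) = -34939*(-100775390206/5257373) = 3520991358407434/5257373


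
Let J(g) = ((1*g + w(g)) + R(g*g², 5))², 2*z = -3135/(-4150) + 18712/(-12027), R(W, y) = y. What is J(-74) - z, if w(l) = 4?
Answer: 84359354531/19964820 ≈ 4225.4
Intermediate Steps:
z = -7990031/19964820 (z = (-3135/(-4150) + 18712/(-12027))/2 = (-3135*(-1/4150) + 18712*(-1/12027))/2 = (627/830 - 18712/12027)/2 = (½)*(-7990031/9982410) = -7990031/19964820 ≈ -0.40021)
J(g) = (9 + g)² (J(g) = ((1*g + 4) + 5)² = ((g + 4) + 5)² = ((4 + g) + 5)² = (9 + g)²)
J(-74) - z = (9 - 74)² - 1*(-7990031/19964820) = (-65)² + 7990031/19964820 = 4225 + 7990031/19964820 = 84359354531/19964820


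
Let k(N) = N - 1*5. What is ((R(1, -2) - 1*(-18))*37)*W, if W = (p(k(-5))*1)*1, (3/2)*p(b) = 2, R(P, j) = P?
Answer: 2812/3 ≈ 937.33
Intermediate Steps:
k(N) = -5 + N (k(N) = N - 5 = -5 + N)
p(b) = 4/3 (p(b) = (⅔)*2 = 4/3)
W = 4/3 (W = ((4/3)*1)*1 = (4/3)*1 = 4/3 ≈ 1.3333)
((R(1, -2) - 1*(-18))*37)*W = ((1 - 1*(-18))*37)*(4/3) = ((1 + 18)*37)*(4/3) = (19*37)*(4/3) = 703*(4/3) = 2812/3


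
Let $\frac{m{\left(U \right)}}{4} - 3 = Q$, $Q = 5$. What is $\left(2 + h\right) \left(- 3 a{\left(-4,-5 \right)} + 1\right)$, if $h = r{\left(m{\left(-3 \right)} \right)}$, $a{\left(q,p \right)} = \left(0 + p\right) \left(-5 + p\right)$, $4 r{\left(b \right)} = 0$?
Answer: $-298$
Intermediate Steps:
$m{\left(U \right)} = 32$ ($m{\left(U \right)} = 12 + 4 \cdot 5 = 12 + 20 = 32$)
$r{\left(b \right)} = 0$ ($r{\left(b \right)} = \frac{1}{4} \cdot 0 = 0$)
$a{\left(q,p \right)} = p \left(-5 + p\right)$
$h = 0$
$\left(2 + h\right) \left(- 3 a{\left(-4,-5 \right)} + 1\right) = \left(2 + 0\right) \left(- 3 \left(- 5 \left(-5 - 5\right)\right) + 1\right) = 2 \left(- 3 \left(\left(-5\right) \left(-10\right)\right) + 1\right) = 2 \left(\left(-3\right) 50 + 1\right) = 2 \left(-150 + 1\right) = 2 \left(-149\right) = -298$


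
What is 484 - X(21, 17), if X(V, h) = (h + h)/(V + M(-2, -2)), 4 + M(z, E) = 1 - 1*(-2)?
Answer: 4823/10 ≈ 482.30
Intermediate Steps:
M(z, E) = -1 (M(z, E) = -4 + (1 - 1*(-2)) = -4 + (1 + 2) = -4 + 3 = -1)
X(V, h) = 2*h/(-1 + V) (X(V, h) = (h + h)/(V - 1) = (2*h)/(-1 + V) = 2*h/(-1 + V))
484 - X(21, 17) = 484 - 2*17/(-1 + 21) = 484 - 2*17/20 = 484 - 1*17/10 = 484 - 17/10 = 4823/10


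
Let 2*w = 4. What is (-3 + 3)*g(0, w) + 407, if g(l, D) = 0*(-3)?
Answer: 407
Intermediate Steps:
w = 2 (w = (1/2)*4 = 2)
g(l, D) = 0
(-3 + 3)*g(0, w) + 407 = (-3 + 3)*0 + 407 = 0*0 + 407 = 0 + 407 = 407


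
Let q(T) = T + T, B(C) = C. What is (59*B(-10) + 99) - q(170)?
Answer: -831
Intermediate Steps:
q(T) = 2*T
(59*B(-10) + 99) - q(170) = (59*(-10) + 99) - 2*170 = (-590 + 99) - 1*340 = -491 - 340 = -831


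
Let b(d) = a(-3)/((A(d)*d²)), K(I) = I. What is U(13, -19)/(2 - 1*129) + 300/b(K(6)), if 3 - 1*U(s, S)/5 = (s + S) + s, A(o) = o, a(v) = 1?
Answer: 8229620/127 ≈ 64800.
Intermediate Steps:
U(s, S) = 15 - 10*s - 5*S (U(s, S) = 15 - 5*((s + S) + s) = 15 - 5*((S + s) + s) = 15 - 5*(S + 2*s) = 15 + (-10*s - 5*S) = 15 - 10*s - 5*S)
b(d) = d⁻³ (b(d) = 1/(d*d²) = 1/d³ = d⁻³)
U(13, -19)/(2 - 1*129) + 300/b(K(6)) = (15 - 10*13 - 5*(-19))/(2 - 1*129) + 300/(6⁻³) = (15 - 130 + 95)/(2 - 129) + 300/(1/216) = -20/(-127) + 300*216 = -20*(-1/127) + 64800 = 20/127 + 64800 = 8229620/127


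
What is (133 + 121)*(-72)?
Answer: -18288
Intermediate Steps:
(133 + 121)*(-72) = 254*(-72) = -18288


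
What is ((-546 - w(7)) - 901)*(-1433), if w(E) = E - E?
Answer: 2073551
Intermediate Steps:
w(E) = 0
((-546 - w(7)) - 901)*(-1433) = ((-546 - 1*0) - 901)*(-1433) = ((-546 + 0) - 901)*(-1433) = (-546 - 901)*(-1433) = -1447*(-1433) = 2073551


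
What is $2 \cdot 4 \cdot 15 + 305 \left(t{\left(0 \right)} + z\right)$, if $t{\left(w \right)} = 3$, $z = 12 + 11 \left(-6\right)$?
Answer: $-15435$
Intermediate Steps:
$z = -54$ ($z = 12 - 66 = -54$)
$2 \cdot 4 \cdot 15 + 305 \left(t{\left(0 \right)} + z\right) = 2 \cdot 4 \cdot 15 + 305 \left(3 - 54\right) = 8 \cdot 15 + 305 \left(-51\right) = 120 - 15555 = -15435$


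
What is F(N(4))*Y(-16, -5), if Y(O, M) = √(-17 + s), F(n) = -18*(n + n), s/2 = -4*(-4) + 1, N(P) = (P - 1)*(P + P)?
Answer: -864*√17 ≈ -3562.4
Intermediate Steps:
N(P) = 2*P*(-1 + P) (N(P) = (-1 + P)*(2*P) = 2*P*(-1 + P))
s = 34 (s = 2*(-4*(-4) + 1) = 2*(16 + 1) = 2*17 = 34)
F(n) = -36*n
Y(O, M) = √17 (Y(O, M) = √(-17 + 34) = √17)
F(N(4))*Y(-16, -5) = (-72*4*(-1 + 4))*√17 = (-72*4*3)*√17 = (-36*24)*√17 = -864*√17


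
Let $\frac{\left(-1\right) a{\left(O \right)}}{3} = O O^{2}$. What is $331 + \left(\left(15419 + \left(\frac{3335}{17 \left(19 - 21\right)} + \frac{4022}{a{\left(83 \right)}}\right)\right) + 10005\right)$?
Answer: $\frac{1496369301187}{58322274} \approx 25657.0$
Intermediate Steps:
$a{\left(O \right)} = - 3 O^{3}$ ($a{\left(O \right)} = - 3 O O^{2} = - 3 O^{3}$)
$331 + \left(\left(15419 + \left(\frac{3335}{17 \left(19 - 21\right)} + \frac{4022}{a{\left(83 \right)}}\right)\right) + 10005\right) = 331 + \left(\left(15419 + \left(\frac{3335}{17 \left(19 - 21\right)} + \frac{4022}{\left(-3\right) 83^{3}}\right)\right) + 10005\right) = 331 + \left(\left(15419 + \left(\frac{3335}{17 \left(-2\right)} + \frac{4022}{\left(-3\right) 571787}\right)\right) + 10005\right) = 331 + \left(\left(15419 + \left(\frac{3335}{-34} + \frac{4022}{-1715361}\right)\right) + 10005\right) = 331 + \left(\left(15419 + \left(3335 \left(- \frac{1}{34}\right) + 4022 \left(- \frac{1}{1715361}\right)\right)\right) + 10005\right) = 331 + \left(\left(15419 - \frac{5720865683}{58322274}\right) + 10005\right) = 331 + \left(\frac{893550277123}{58322274} + 10005\right) = 331 + \frac{1477064628493}{58322274} = \frac{1496369301187}{58322274}$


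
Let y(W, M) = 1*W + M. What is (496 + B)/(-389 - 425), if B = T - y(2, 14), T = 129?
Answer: -609/814 ≈ -0.74816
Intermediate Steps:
y(W, M) = M + W (y(W, M) = W + M = M + W)
B = 113 (B = 129 - (14 + 2) = 129 - 1*16 = 129 - 16 = 113)
(496 + B)/(-389 - 425) = (496 + 113)/(-389 - 425) = 609/(-814) = 609*(-1/814) = -609/814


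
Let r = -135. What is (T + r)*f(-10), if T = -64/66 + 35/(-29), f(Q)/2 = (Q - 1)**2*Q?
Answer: 28881160/87 ≈ 3.3197e+5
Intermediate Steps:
f(Q) = 2*Q*(-1 + Q)**2 (f(Q) = 2*((Q - 1)**2*Q) = 2*((-1 + Q)**2*Q) = 2*(Q*(-1 + Q)**2) = 2*Q*(-1 + Q)**2)
T = -2083/957 (T = -64*1/66 + 35*(-1/29) = -32/33 - 35/29 = -2083/957 ≈ -2.1766)
(T + r)*f(-10) = (-2083/957 - 135)*(2*(-10)*(-1 - 10)**2) = -262556*(-10)*(-11)**2/957 = -262556*(-10)*121/957 = -131278/957*(-2420) = 28881160/87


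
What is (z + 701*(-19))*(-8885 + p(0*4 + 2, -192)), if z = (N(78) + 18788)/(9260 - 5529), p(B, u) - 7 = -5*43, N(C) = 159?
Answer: 64526840358/533 ≈ 1.2106e+8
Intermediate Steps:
p(B, u) = -208 (p(B, u) = 7 - 5*43 = 7 - 215 = -208)
z = 18947/3731 (z = (159 + 18788)/(9260 - 5529) = 18947/3731 ≈ 5.0783)
(z + 701*(-19))*(-8885 + p(0*4 + 2, -192)) = (18947/3731 + 701*(-19))*(-8885 - 208) = (18947/3731 - 13319)*(-9093) = -49674242/3731*(-9093) = 64526840358/533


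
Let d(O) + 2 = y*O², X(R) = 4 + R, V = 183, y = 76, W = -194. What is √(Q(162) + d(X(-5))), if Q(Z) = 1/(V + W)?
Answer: √8943/11 ≈ 8.5970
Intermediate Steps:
Q(Z) = -1/11 (Q(Z) = 1/(183 - 194) = 1/(-11) = -1/11)
d(O) = -2 + 76*O²
√(Q(162) + d(X(-5))) = √(-1/11 + (-2 + 76*(4 - 5)²)) = √(-1/11 + (-2 + 76*(-1)²)) = √(-1/11 + (-2 + 76*1)) = √(-1/11 + (-2 + 76)) = √(-1/11 + 74) = √(813/11) = √8943/11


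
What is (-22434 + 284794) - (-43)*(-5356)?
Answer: 32052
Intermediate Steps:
(-22434 + 284794) - (-43)*(-5356) = 262360 - 1*230308 = 262360 - 230308 = 32052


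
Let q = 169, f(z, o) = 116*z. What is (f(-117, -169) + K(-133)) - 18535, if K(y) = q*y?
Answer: -54584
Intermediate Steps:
K(y) = 169*y
(f(-117, -169) + K(-133)) - 18535 = (116*(-117) + 169*(-133)) - 18535 = (-13572 - 22477) - 18535 = -36049 - 18535 = -54584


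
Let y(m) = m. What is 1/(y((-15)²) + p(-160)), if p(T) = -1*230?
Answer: -⅕ ≈ -0.20000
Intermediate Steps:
p(T) = -230
1/(y((-15)²) + p(-160)) = 1/((-15)² - 230) = 1/(225 - 230) = 1/(-5) = -⅕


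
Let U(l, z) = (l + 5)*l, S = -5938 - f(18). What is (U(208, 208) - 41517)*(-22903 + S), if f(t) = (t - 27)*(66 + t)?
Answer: -78272895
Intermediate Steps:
f(t) = (-27 + t)*(66 + t)
S = -5182 (S = -5938 - (-1782 + 18² + 39*18) = -5938 - (-1782 + 324 + 702) = -5938 - 1*(-756) = -5938 + 756 = -5182)
U(l, z) = l*(5 + l) (U(l, z) = (5 + l)*l = l*(5 + l))
(U(208, 208) - 41517)*(-22903 + S) = (208*(5 + 208) - 41517)*(-22903 - 5182) = (208*213 - 41517)*(-28085) = (44304 - 41517)*(-28085) = 2787*(-28085) = -78272895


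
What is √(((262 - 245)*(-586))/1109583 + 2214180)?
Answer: √302893532997186686/369861 ≈ 1488.0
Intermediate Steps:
√(((262 - 245)*(-586))/1109583 + 2214180) = √((17*(-586))*(1/1109583) + 2214180) = √(-9962*1/1109583 + 2214180) = √(-9962/1109583 + 2214180) = √(2456816476978/1109583) = √302893532997186686/369861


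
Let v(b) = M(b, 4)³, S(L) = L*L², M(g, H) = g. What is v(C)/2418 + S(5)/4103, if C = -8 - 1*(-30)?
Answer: 21995497/4960527 ≈ 4.4341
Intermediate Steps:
S(L) = L³
C = 22 (C = -8 + 30 = 22)
v(b) = b³
v(C)/2418 + S(5)/4103 = 22³/2418 + 5³/4103 = 10648*(1/2418) + 125*(1/4103) = 5324/1209 + 125/4103 = 21995497/4960527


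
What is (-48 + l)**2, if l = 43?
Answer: 25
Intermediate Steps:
(-48 + l)**2 = (-48 + 43)**2 = (-5)**2 = 25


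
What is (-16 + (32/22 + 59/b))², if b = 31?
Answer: 18584721/116281 ≈ 159.83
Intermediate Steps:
(-16 + (32/22 + 59/b))² = (-16 + (32/22 + 59/31))² = (-16 + (32*(1/22) + 59*(1/31)))² = (-16 + (16/11 + 59/31))² = (-16 + 1145/341)² = (-4311/341)² = 18584721/116281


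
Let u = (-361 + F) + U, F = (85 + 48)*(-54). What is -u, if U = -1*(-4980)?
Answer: 2563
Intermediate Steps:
U = 4980
F = -7182 (F = 133*(-54) = -7182)
u = -2563 (u = (-361 - 7182) + 4980 = -7543 + 4980 = -2563)
-u = -1*(-2563) = 2563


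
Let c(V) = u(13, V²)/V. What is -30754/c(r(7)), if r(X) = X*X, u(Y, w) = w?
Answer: -30754/49 ≈ -627.63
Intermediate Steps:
r(X) = X²
c(V) = V (c(V) = V²/V = V)
-30754/c(r(7)) = -30754/(7²) = -30754/49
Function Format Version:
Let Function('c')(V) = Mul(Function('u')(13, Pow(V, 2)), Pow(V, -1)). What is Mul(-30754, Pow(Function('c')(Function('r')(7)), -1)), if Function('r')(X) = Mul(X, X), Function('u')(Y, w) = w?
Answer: Rational(-30754, 49) ≈ -627.63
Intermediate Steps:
Function('r')(X) = Pow(X, 2)
Function('c')(V) = V (Function('c')(V) = Mul(Pow(V, 2), Pow(V, -1)) = V)
Mul(-30754, Pow(Function('c')(Function('r')(7)), -1)) = Mul(-30754, Pow(Pow(7, 2), -1)) = Mul(-30754, Pow(49, -1)) = Mul(-30754, Rational(1, 49)) = Rational(-30754, 49)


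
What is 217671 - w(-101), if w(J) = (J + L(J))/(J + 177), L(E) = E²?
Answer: 4133224/19 ≈ 2.1754e+5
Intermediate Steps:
w(J) = (J + J²)/(177 + J) (w(J) = (J + J²)/(J + 177) = (J + J²)/(177 + J))
217671 - w(-101) = 217671 - (-101)*(1 - 101)/(177 - 101) = 217671 - (-101)*(-100)/76 = 217671 - 1*2525/19 = 217671 - 2525/19 = 4133224/19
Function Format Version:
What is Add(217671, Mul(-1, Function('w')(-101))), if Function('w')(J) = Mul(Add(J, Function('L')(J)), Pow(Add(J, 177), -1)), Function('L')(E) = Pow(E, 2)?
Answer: Rational(4133224, 19) ≈ 2.1754e+5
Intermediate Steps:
Function('w')(J) = Mul(Pow(Add(177, J), -1), Add(J, Pow(J, 2))) (Function('w')(J) = Mul(Add(J, Pow(J, 2)), Pow(Add(J, 177), -1)) = Mul(Add(J, Pow(J, 2)), Pow(Add(177, J), -1)) = Mul(Pow(Add(177, J), -1), Add(J, Pow(J, 2))))
Add(217671, Mul(-1, Function('w')(-101))) = Add(217671, Mul(-1, Mul(-101, Pow(Add(177, -101), -1), Add(1, -101)))) = Add(217671, Mul(-1, Mul(-101, Pow(76, -1), -100))) = Add(217671, Mul(-1, Mul(-101, Rational(1, 76), -100))) = Add(217671, Mul(-1, Rational(2525, 19))) = Add(217671, Rational(-2525, 19)) = Rational(4133224, 19)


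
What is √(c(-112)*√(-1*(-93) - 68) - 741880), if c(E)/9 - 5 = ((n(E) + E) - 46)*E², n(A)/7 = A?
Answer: I*√532481815 ≈ 23076.0*I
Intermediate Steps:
n(A) = 7*A
c(E) = 45 + 9*E²*(-46 + 8*E) (c(E) = 45 + 9*(((7*E + E) - 46)*E²) = 45 + 9*((8*E - 46)*E²) = 45 + 9*((-46 + 8*E)*E²) = 45 + 9*(E²*(-46 + 8*E)) = 45 + 9*E²*(-46 + 8*E))
√(c(-112)*√(-1*(-93) - 68) - 741880) = √((45 - 414*(-112)² + 72*(-112)³)*√(-1*(-93) - 68) - 741880) = √((45 - 414*12544 + 72*(-1404928))*√(93 - 68) - 741880) = √((45 - 5193216 - 101154816)*√25 - 741880) = √(-106347987*5 - 741880) = √(-531739935 - 741880) = √(-532481815) = I*√532481815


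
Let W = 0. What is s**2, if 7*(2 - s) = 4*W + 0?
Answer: 4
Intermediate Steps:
s = 2 (s = 2 - (4*0 + 0)/7 = 2 - (0 + 0)/7 = 2 - 1/7*0 = 2 + 0 = 2)
s**2 = 2**2 = 4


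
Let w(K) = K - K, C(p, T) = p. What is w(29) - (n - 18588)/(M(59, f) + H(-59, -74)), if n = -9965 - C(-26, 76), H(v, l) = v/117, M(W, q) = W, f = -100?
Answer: 3337659/6844 ≈ 487.68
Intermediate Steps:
H(v, l) = v/117 (H(v, l) = v*(1/117) = v/117)
n = -9939 (n = -9965 - 1*(-26) = -9965 + 26 = -9939)
w(K) = 0
w(29) - (n - 18588)/(M(59, f) + H(-59, -74)) = 0 - (-9939 - 18588)/(59 + (1/117)*(-59)) = 0 - (-28527)/(59 - 59/117) = 0 - (-28527)/6844/117 = 0 - (-28527)*117/6844 = 0 - 1*(-3337659/6844) = 0 + 3337659/6844 = 3337659/6844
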